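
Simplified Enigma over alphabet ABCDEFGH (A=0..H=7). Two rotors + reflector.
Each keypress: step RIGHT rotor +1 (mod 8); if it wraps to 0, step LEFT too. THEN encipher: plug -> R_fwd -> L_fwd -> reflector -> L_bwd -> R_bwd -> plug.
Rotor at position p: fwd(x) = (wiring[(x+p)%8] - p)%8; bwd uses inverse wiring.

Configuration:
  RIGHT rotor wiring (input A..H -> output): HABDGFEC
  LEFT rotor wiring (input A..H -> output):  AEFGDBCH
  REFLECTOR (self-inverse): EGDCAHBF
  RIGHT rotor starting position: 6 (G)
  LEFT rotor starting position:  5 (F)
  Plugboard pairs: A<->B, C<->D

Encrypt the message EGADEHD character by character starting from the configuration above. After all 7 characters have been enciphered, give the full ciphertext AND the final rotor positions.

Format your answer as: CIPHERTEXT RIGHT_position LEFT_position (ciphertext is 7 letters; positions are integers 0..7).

Char 1 ('E'): step: R->7, L=5; E->plug->E->R->E->L->H->refl->F->L'->B->R'->C->plug->D
Char 2 ('G'): step: R->0, L->6 (L advanced); G->plug->G->R->E->L->H->refl->F->L'->G->R'->E->plug->E
Char 3 ('A'): step: R->1, L=6; A->plug->B->R->A->L->E->refl->A->L'->F->R'->D->plug->C
Char 4 ('D'): step: R->2, L=6; D->plug->C->R->E->L->H->refl->F->L'->G->R'->H->plug->H
Char 5 ('E'): step: R->3, L=6; E->plug->E->R->H->L->D->refl->C->L'->C->R'->C->plug->D
Char 6 ('H'): step: R->4, L=6; H->plug->H->R->H->L->D->refl->C->L'->C->R'->A->plug->B
Char 7 ('D'): step: R->5, L=6; D->plug->C->R->F->L->A->refl->E->L'->A->R'->A->plug->B
Final: ciphertext=DECHDBB, RIGHT=5, LEFT=6

Answer: DECHDBB 5 6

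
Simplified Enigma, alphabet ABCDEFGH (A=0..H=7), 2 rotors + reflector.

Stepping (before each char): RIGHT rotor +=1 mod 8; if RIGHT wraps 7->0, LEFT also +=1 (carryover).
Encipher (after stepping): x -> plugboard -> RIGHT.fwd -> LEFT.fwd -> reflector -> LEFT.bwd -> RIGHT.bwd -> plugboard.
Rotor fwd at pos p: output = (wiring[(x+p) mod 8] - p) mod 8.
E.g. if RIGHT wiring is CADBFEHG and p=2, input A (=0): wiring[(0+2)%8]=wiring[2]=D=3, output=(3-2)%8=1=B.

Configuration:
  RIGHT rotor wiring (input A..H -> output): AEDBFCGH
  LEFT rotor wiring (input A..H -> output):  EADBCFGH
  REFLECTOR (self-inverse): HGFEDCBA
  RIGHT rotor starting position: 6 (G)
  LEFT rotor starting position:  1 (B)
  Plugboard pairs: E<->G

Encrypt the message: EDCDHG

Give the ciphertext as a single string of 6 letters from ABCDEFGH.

Char 1 ('E'): step: R->7, L=1; E->plug->G->R->D->L->B->refl->G->L'->G->R'->F->plug->F
Char 2 ('D'): step: R->0, L->2 (L advanced); D->plug->D->R->B->L->H->refl->A->L'->C->R'->F->plug->F
Char 3 ('C'): step: R->1, L=2; C->plug->C->R->A->L->B->refl->G->L'->H->R'->H->plug->H
Char 4 ('D'): step: R->2, L=2; D->plug->D->R->A->L->B->refl->G->L'->H->R'->B->plug->B
Char 5 ('H'): step: R->3, L=2; H->plug->H->R->A->L->B->refl->G->L'->H->R'->C->plug->C
Char 6 ('G'): step: R->4, L=2; G->plug->E->R->E->L->E->refl->D->L'->D->R'->D->plug->D

Answer: FFHBCD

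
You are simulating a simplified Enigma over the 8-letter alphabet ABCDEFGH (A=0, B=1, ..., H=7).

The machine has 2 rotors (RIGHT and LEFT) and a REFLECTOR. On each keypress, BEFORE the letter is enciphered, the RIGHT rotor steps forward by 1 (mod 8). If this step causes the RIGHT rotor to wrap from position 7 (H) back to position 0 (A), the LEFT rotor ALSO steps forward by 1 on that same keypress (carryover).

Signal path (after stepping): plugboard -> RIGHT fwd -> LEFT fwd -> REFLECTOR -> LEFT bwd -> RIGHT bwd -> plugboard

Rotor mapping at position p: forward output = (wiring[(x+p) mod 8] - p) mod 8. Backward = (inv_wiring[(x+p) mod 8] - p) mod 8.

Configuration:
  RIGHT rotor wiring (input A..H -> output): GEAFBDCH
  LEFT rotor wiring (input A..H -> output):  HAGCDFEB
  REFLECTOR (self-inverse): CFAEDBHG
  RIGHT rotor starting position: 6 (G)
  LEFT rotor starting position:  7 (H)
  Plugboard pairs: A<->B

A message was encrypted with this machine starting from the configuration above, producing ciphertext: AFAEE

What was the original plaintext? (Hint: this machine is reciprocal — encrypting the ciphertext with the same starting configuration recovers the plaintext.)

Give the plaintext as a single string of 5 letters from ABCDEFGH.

Char 1 ('A'): step: R->7, L=7; A->plug->B->R->H->L->F->refl->B->L'->C->R'->F->plug->F
Char 2 ('F'): step: R->0, L->0 (L advanced); F->plug->F->R->D->L->C->refl->A->L'->B->R'->E->plug->E
Char 3 ('A'): step: R->1, L=0; A->plug->B->R->H->L->B->refl->F->L'->F->R'->H->plug->H
Char 4 ('E'): step: R->2, L=0; E->plug->E->R->A->L->H->refl->G->L'->C->R'->H->plug->H
Char 5 ('E'): step: R->3, L=0; E->plug->E->R->E->L->D->refl->E->L'->G->R'->B->plug->A

Answer: FEHHA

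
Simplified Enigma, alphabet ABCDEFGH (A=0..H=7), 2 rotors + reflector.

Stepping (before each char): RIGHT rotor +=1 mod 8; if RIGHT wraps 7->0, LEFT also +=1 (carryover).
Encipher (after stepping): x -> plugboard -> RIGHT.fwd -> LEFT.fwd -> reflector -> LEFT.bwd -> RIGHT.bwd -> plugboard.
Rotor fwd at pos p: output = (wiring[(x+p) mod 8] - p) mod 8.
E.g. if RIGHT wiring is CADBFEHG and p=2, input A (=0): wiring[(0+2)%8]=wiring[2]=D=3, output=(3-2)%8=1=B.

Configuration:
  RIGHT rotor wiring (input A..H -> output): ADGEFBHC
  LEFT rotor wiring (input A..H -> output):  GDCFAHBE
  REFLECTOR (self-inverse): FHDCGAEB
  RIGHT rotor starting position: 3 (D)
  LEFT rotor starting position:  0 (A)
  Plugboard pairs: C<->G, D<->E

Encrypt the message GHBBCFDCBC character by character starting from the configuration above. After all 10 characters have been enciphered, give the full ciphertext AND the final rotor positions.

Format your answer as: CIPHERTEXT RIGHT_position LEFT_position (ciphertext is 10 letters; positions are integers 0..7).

Answer: DCHCDDEGFG 5 1

Derivation:
Char 1 ('G'): step: R->4, L=0; G->plug->C->R->D->L->F->refl->A->L'->E->R'->E->plug->D
Char 2 ('H'): step: R->5, L=0; H->plug->H->R->A->L->G->refl->E->L'->H->R'->G->plug->C
Char 3 ('B'): step: R->6, L=0; B->plug->B->R->E->L->A->refl->F->L'->D->R'->H->plug->H
Char 4 ('B'): step: R->7, L=0; B->plug->B->R->B->L->D->refl->C->L'->C->R'->G->plug->C
Char 5 ('C'): step: R->0, L->1 (L advanced); C->plug->G->R->H->L->F->refl->A->L'->F->R'->E->plug->D
Char 6 ('F'): step: R->1, L=1; F->plug->F->R->G->L->D->refl->C->L'->A->R'->E->plug->D
Char 7 ('D'): step: R->2, L=1; D->plug->E->R->F->L->A->refl->F->L'->H->R'->D->plug->E
Char 8 ('C'): step: R->3, L=1; C->plug->G->R->A->L->C->refl->D->L'->G->R'->C->plug->G
Char 9 ('B'): step: R->4, L=1; B->plug->B->R->F->L->A->refl->F->L'->H->R'->F->plug->F
Char 10 ('C'): step: R->5, L=1; C->plug->G->R->H->L->F->refl->A->L'->F->R'->C->plug->G
Final: ciphertext=DCHCDDEGFG, RIGHT=5, LEFT=1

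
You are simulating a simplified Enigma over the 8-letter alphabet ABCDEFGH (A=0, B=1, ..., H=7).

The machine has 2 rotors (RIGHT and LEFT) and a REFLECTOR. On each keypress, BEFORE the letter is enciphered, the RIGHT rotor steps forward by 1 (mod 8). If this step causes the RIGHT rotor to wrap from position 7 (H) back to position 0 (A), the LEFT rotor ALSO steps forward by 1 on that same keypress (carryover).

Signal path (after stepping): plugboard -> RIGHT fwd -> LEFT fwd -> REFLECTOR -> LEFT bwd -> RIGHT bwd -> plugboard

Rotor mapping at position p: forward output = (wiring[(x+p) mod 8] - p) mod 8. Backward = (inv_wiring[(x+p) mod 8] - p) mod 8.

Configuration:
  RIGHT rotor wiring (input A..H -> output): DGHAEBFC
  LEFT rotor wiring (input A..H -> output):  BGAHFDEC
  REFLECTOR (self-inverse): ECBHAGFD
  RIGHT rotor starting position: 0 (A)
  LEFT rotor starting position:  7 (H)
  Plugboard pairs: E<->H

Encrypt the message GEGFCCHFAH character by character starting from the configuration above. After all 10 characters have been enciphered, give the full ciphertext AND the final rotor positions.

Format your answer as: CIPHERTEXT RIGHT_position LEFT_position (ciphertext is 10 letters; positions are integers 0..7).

Char 1 ('G'): step: R->1, L=7; G->plug->G->R->B->L->C->refl->B->L'->D->R'->D->plug->D
Char 2 ('E'): step: R->2, L=7; E->plug->H->R->E->L->A->refl->E->L'->G->R'->B->plug->B
Char 3 ('G'): step: R->3, L=7; G->plug->G->R->D->L->B->refl->C->L'->B->R'->B->plug->B
Char 4 ('F'): step: R->4, L=7; F->plug->F->R->C->L->H->refl->D->L'->A->R'->A->plug->A
Char 5 ('C'): step: R->5, L=7; C->plug->C->R->F->L->G->refl->F->L'->H->R'->H->plug->E
Char 6 ('C'): step: R->6, L=7; C->plug->C->R->F->L->G->refl->F->L'->H->R'->A->plug->A
Char 7 ('H'): step: R->7, L=7; H->plug->E->R->B->L->C->refl->B->L'->D->R'->A->plug->A
Char 8 ('F'): step: R->0, L->0 (L advanced); F->plug->F->R->B->L->G->refl->F->L'->E->R'->E->plug->H
Char 9 ('A'): step: R->1, L=0; A->plug->A->R->F->L->D->refl->H->L'->D->R'->D->plug->D
Char 10 ('H'): step: R->2, L=0; H->plug->E->R->D->L->H->refl->D->L'->F->R'->A->plug->A
Final: ciphertext=DBBAEAAHDA, RIGHT=2, LEFT=0

Answer: DBBAEAAHDA 2 0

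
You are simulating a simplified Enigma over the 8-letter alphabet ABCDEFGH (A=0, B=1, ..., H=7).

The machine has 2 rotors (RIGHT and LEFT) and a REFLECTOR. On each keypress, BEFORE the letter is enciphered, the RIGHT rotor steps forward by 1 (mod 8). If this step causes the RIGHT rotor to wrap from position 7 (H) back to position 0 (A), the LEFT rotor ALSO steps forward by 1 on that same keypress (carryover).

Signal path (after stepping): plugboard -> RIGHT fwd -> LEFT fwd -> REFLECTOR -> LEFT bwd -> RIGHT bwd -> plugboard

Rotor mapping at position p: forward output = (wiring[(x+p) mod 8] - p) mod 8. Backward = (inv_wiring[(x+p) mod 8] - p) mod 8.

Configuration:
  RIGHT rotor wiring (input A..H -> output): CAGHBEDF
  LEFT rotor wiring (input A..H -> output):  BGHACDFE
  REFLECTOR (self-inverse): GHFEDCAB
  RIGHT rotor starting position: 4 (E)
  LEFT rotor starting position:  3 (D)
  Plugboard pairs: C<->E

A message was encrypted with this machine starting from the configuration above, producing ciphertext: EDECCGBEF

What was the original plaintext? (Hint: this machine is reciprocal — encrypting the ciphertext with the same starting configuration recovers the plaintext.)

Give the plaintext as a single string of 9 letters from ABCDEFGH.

Answer: CAHADFFCG

Derivation:
Char 1 ('E'): step: R->5, L=3; E->plug->C->R->A->L->F->refl->C->L'->D->R'->E->plug->C
Char 2 ('D'): step: R->6, L=3; D->plug->D->R->C->L->A->refl->G->L'->F->R'->A->plug->A
Char 3 ('E'): step: R->7, L=3; E->plug->C->R->B->L->H->refl->B->L'->E->R'->H->plug->H
Char 4 ('C'): step: R->0, L->4 (L advanced); C->plug->E->R->B->L->H->refl->B->L'->C->R'->A->plug->A
Char 5 ('C'): step: R->1, L=4; C->plug->E->R->D->L->A->refl->G->L'->A->R'->D->plug->D
Char 6 ('G'): step: R->2, L=4; G->plug->G->R->A->L->G->refl->A->L'->D->R'->F->plug->F
Char 7 ('B'): step: R->3, L=4; B->plug->B->R->G->L->D->refl->E->L'->H->R'->F->plug->F
Char 8 ('E'): step: R->4, L=4; E->plug->C->R->H->L->E->refl->D->L'->G->R'->E->plug->C
Char 9 ('F'): step: R->5, L=4; F->plug->F->R->B->L->H->refl->B->L'->C->R'->G->plug->G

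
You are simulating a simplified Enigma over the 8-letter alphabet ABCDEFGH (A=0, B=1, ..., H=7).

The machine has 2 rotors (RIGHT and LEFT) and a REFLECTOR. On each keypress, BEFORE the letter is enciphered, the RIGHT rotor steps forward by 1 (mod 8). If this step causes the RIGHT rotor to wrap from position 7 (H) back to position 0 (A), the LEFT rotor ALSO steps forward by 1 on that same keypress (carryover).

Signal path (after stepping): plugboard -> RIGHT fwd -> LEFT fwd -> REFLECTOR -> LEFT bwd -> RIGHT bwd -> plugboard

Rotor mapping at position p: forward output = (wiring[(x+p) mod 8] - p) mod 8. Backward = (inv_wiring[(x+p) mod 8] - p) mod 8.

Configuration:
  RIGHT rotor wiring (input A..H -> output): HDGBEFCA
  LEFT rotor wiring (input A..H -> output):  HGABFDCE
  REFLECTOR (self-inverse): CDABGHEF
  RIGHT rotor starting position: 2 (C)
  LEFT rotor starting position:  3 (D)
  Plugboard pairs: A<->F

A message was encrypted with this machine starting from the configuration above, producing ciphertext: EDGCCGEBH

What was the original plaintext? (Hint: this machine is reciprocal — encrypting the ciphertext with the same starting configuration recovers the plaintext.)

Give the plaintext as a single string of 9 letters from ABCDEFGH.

Answer: GCEBGCCHE

Derivation:
Char 1 ('E'): step: R->3, L=3; E->plug->E->R->F->L->E->refl->G->L'->A->R'->G->plug->G
Char 2 ('D'): step: R->4, L=3; D->plug->D->R->E->L->B->refl->D->L'->G->R'->C->plug->C
Char 3 ('G'): step: R->5, L=3; G->plug->G->R->E->L->B->refl->D->L'->G->R'->E->plug->E
Char 4 ('C'): step: R->6, L=3; C->plug->C->R->B->L->C->refl->A->L'->C->R'->B->plug->B
Char 5 ('C'): step: R->7, L=3; C->plug->C->R->E->L->B->refl->D->L'->G->R'->G->plug->G
Char 6 ('G'): step: R->0, L->4 (L advanced); G->plug->G->R->C->L->G->refl->E->L'->G->R'->C->plug->C
Char 7 ('E'): step: R->1, L=4; E->plug->E->R->E->L->D->refl->B->L'->A->R'->C->plug->C
Char 8 ('B'): step: R->2, L=4; B->plug->B->R->H->L->F->refl->H->L'->B->R'->H->plug->H
Char 9 ('H'): step: R->3, L=4; H->plug->H->R->D->L->A->refl->C->L'->F->R'->E->plug->E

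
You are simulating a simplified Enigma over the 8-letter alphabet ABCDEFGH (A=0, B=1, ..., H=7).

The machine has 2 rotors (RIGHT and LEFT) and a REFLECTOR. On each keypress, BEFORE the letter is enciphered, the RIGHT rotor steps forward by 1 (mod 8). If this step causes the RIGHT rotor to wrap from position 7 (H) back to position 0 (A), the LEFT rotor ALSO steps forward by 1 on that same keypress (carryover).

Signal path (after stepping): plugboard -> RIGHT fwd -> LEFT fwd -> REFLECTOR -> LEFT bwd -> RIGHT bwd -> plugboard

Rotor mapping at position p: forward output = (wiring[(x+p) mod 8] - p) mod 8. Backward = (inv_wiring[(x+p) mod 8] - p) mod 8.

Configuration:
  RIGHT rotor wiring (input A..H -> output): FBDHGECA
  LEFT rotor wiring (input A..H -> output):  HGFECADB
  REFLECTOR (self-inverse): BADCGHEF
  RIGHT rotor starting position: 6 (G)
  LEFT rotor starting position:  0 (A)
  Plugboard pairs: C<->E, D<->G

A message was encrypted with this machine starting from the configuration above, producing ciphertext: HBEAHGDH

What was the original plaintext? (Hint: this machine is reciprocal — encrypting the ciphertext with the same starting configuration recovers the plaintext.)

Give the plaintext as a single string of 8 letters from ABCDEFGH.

Char 1 ('H'): step: R->7, L=0; H->plug->H->R->D->L->E->refl->G->L'->B->R'->A->plug->A
Char 2 ('B'): step: R->0, L->1 (L advanced); B->plug->B->R->B->L->E->refl->G->L'->H->R'->D->plug->G
Char 3 ('E'): step: R->1, L=1; E->plug->C->R->G->L->A->refl->B->L'->D->R'->E->plug->C
Char 4 ('A'): step: R->2, L=1; A->plug->A->R->B->L->E->refl->G->L'->H->R'->H->plug->H
Char 5 ('H'): step: R->3, L=1; H->plug->H->R->A->L->F->refl->H->L'->E->R'->A->plug->A
Char 6 ('G'): step: R->4, L=1; G->plug->D->R->E->L->H->refl->F->L'->A->R'->B->plug->B
Char 7 ('D'): step: R->5, L=1; D->plug->G->R->C->L->D->refl->C->L'->F->R'->B->plug->B
Char 8 ('H'): step: R->6, L=1; H->plug->H->R->G->L->A->refl->B->L'->D->R'->D->plug->G

Answer: AGCHABBG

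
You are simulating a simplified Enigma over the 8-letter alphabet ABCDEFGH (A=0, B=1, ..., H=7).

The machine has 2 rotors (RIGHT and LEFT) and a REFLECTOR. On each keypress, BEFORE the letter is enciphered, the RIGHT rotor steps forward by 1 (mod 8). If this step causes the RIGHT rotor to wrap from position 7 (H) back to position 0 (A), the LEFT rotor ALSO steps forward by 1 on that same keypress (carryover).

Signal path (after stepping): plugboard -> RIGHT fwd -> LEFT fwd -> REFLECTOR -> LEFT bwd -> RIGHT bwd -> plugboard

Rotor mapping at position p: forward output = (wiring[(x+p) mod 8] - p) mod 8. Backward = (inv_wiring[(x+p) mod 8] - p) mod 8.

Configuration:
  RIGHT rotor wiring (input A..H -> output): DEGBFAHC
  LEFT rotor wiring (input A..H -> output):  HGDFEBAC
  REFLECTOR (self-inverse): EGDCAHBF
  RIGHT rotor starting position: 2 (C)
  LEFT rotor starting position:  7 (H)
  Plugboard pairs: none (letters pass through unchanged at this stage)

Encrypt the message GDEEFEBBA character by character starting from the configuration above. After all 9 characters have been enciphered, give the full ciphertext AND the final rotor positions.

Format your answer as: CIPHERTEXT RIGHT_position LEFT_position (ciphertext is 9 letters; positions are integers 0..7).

Answer: HFGDHDGHD 3 0

Derivation:
Char 1 ('G'): step: R->3, L=7; G->plug->G->R->B->L->A->refl->E->L'->D->R'->H->plug->H
Char 2 ('D'): step: R->4, L=7; D->plug->D->R->G->L->C->refl->D->L'->A->R'->F->plug->F
Char 3 ('E'): step: R->5, L=7; E->plug->E->R->H->L->B->refl->G->L'->E->R'->G->plug->G
Char 4 ('E'): step: R->6, L=7; E->plug->E->R->A->L->D->refl->C->L'->G->R'->D->plug->D
Char 5 ('F'): step: R->7, L=7; F->plug->F->R->G->L->C->refl->D->L'->A->R'->H->plug->H
Char 6 ('E'): step: R->0, L->0 (L advanced); E->plug->E->R->F->L->B->refl->G->L'->B->R'->D->plug->D
Char 7 ('B'): step: R->1, L=0; B->plug->B->R->F->L->B->refl->G->L'->B->R'->G->plug->G
Char 8 ('B'): step: R->2, L=0; B->plug->B->R->H->L->C->refl->D->L'->C->R'->H->plug->H
Char 9 ('A'): step: R->3, L=0; A->plug->A->R->G->L->A->refl->E->L'->E->R'->D->plug->D
Final: ciphertext=HFGDHDGHD, RIGHT=3, LEFT=0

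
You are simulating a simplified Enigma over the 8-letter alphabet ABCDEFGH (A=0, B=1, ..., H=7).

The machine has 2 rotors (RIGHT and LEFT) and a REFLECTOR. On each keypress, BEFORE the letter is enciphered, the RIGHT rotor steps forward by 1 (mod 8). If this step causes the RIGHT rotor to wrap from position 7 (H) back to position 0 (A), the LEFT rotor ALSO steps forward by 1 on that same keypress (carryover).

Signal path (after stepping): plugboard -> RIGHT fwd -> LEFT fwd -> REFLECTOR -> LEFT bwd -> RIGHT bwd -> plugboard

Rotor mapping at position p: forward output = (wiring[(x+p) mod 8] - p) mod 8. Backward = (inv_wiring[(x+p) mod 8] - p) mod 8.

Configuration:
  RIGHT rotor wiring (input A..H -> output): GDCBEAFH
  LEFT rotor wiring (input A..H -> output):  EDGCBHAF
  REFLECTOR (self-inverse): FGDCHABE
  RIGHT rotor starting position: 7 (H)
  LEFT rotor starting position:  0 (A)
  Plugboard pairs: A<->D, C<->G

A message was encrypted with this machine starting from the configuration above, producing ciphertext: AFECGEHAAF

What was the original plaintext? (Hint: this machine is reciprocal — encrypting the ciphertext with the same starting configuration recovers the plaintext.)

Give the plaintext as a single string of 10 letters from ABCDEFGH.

Char 1 ('A'): step: R->0, L->1 (L advanced); A->plug->D->R->B->L->F->refl->A->L'->D->R'->B->plug->B
Char 2 ('F'): step: R->1, L=1; F->plug->F->R->E->L->G->refl->B->L'->C->R'->A->plug->D
Char 3 ('E'): step: R->2, L=1; E->plug->E->R->D->L->A->refl->F->L'->B->R'->H->plug->H
Char 4 ('C'): step: R->3, L=1; C->plug->G->R->A->L->C->refl->D->L'->H->R'->H->plug->H
Char 5 ('G'): step: R->4, L=1; G->plug->C->R->B->L->F->refl->A->L'->D->R'->D->plug->A
Char 6 ('E'): step: R->5, L=1; E->plug->E->R->G->L->E->refl->H->L'->F->R'->F->plug->F
Char 7 ('H'): step: R->6, L=1; H->plug->H->R->C->L->B->refl->G->L'->E->R'->E->plug->E
Char 8 ('A'): step: R->7, L=1; A->plug->D->R->D->L->A->refl->F->L'->B->R'->G->plug->C
Char 9 ('A'): step: R->0, L->2 (L advanced); A->plug->D->R->B->L->A->refl->F->L'->D->R'->B->plug->B
Char 10 ('F'): step: R->1, L=2; F->plug->F->R->E->L->G->refl->B->L'->H->R'->E->plug->E

Answer: BDHHAFECBE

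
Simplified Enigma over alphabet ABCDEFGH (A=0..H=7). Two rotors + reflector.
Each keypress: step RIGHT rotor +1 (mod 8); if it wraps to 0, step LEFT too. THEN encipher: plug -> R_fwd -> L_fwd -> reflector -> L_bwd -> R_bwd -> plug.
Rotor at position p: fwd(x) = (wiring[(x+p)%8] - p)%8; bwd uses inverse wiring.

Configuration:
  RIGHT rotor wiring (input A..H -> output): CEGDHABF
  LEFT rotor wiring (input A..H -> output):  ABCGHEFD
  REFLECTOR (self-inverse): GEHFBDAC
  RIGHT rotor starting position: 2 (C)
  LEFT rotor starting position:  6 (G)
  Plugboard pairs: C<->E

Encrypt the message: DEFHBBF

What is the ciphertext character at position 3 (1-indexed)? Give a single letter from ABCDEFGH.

Char 1 ('D'): step: R->3, L=6; D->plug->D->R->G->L->B->refl->E->L'->E->R'->B->plug->B
Char 2 ('E'): step: R->4, L=6; E->plug->C->R->F->L->A->refl->G->L'->H->R'->H->plug->H
Char 3 ('F'): step: R->5, L=6; F->plug->F->R->B->L->F->refl->D->L'->D->R'->A->plug->A

A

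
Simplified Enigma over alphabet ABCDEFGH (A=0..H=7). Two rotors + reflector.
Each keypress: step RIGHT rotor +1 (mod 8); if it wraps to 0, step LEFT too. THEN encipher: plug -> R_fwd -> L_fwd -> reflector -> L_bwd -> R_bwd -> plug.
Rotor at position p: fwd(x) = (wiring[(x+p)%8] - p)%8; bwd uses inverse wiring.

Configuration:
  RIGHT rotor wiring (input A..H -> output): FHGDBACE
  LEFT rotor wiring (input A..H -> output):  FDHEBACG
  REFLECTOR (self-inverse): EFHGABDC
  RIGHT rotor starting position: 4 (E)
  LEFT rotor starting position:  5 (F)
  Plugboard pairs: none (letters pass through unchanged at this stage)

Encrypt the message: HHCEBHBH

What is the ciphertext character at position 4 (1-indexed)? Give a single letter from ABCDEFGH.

Char 1 ('H'): step: R->5, L=5; H->plug->H->R->E->L->G->refl->D->L'->A->R'->D->plug->D
Char 2 ('H'): step: R->6, L=5; H->plug->H->R->C->L->B->refl->F->L'->B->R'->D->plug->D
Char 3 ('C'): step: R->7, L=5; C->plug->C->R->A->L->D->refl->G->L'->E->R'->E->plug->E
Char 4 ('E'): step: R->0, L->6 (L advanced); E->plug->E->R->B->L->A->refl->E->L'->A->R'->F->plug->F

F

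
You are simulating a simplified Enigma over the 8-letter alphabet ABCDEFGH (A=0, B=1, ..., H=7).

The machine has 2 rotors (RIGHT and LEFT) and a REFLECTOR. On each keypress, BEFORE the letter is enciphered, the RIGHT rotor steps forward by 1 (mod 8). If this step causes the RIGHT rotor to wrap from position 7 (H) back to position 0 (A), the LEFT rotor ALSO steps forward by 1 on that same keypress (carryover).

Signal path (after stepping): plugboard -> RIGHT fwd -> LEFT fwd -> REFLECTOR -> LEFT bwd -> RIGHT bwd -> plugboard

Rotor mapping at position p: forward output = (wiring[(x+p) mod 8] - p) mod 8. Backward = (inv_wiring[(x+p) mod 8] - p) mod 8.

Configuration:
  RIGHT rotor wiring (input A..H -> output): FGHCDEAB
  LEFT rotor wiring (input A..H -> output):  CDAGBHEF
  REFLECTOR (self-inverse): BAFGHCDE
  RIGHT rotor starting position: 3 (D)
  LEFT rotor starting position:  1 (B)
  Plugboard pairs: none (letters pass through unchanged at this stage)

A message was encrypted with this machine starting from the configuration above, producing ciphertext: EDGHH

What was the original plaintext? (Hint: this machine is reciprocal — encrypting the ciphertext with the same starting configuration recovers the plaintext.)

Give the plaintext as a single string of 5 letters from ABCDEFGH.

Char 1 ('E'): step: R->4, L=1; E->plug->E->R->B->L->H->refl->E->L'->G->R'->H->plug->H
Char 2 ('D'): step: R->5, L=1; D->plug->D->R->A->L->C->refl->F->L'->C->R'->F->plug->F
Char 3 ('G'): step: R->6, L=1; G->plug->G->R->F->L->D->refl->G->L'->E->R'->F->plug->F
Char 4 ('H'): step: R->7, L=1; H->plug->H->R->B->L->H->refl->E->L'->G->R'->B->plug->B
Char 5 ('H'): step: R->0, L->2 (L advanced); H->plug->H->R->B->L->E->refl->H->L'->C->R'->D->plug->D

Answer: HFFBD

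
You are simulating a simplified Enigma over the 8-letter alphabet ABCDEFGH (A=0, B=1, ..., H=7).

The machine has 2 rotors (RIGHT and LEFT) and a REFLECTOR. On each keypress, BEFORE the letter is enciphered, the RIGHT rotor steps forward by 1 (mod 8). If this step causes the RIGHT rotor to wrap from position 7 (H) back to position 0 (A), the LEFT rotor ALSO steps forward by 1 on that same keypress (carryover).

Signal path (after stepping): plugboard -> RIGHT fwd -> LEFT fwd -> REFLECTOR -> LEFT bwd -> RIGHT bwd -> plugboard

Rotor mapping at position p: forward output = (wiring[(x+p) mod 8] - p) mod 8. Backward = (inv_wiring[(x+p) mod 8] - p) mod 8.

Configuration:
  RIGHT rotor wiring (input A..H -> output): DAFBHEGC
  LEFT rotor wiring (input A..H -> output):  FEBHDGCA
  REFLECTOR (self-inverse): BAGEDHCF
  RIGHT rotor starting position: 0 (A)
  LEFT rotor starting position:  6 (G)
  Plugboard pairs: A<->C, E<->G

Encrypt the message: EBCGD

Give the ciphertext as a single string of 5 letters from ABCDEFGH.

Char 1 ('E'): step: R->1, L=6; E->plug->G->R->B->L->C->refl->G->L'->D->R'->E->plug->G
Char 2 ('B'): step: R->2, L=6; B->plug->B->R->H->L->A->refl->B->L'->F->R'->C->plug->A
Char 3 ('C'): step: R->3, L=6; C->plug->A->R->G->L->F->refl->H->L'->C->R'->H->plug->H
Char 4 ('G'): step: R->4, L=6; G->plug->E->R->H->L->A->refl->B->L'->F->R'->H->plug->H
Char 5 ('D'): step: R->5, L=6; D->plug->D->R->G->L->F->refl->H->L'->C->R'->H->plug->H

Answer: GAHHH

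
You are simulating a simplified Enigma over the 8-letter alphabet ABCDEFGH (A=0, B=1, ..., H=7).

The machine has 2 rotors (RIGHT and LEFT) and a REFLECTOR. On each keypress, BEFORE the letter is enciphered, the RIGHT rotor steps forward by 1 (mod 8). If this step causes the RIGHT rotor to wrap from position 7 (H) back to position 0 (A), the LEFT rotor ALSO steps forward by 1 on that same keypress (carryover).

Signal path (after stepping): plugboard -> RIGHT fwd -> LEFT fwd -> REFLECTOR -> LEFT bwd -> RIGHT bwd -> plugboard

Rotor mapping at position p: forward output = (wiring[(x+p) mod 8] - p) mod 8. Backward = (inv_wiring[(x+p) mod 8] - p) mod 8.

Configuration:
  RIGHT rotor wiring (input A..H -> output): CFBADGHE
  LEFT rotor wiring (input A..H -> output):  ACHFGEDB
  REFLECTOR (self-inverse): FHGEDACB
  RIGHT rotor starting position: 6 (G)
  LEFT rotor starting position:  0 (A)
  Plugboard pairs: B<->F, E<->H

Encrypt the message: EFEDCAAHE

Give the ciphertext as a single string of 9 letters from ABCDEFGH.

Answer: FCHBEDDFG

Derivation:
Char 1 ('E'): step: R->7, L=0; E->plug->H->R->A->L->A->refl->F->L'->D->R'->B->plug->F
Char 2 ('F'): step: R->0, L->1 (L advanced); F->plug->B->R->F->L->C->refl->G->L'->B->R'->C->plug->C
Char 3 ('E'): step: R->1, L=1; E->plug->H->R->B->L->G->refl->C->L'->F->R'->E->plug->H
Char 4 ('D'): step: R->2, L=1; D->plug->D->R->E->L->D->refl->E->L'->C->R'->F->plug->B
Char 5 ('C'): step: R->3, L=1; C->plug->C->R->D->L->F->refl->A->L'->G->R'->H->plug->E
Char 6 ('A'): step: R->4, L=1; A->plug->A->R->H->L->H->refl->B->L'->A->R'->D->plug->D
Char 7 ('A'): step: R->5, L=1; A->plug->A->R->B->L->G->refl->C->L'->F->R'->D->plug->D
Char 8 ('H'): step: R->6, L=1; H->plug->E->R->D->L->F->refl->A->L'->G->R'->B->plug->F
Char 9 ('E'): step: R->7, L=1; E->plug->H->R->A->L->B->refl->H->L'->H->R'->G->plug->G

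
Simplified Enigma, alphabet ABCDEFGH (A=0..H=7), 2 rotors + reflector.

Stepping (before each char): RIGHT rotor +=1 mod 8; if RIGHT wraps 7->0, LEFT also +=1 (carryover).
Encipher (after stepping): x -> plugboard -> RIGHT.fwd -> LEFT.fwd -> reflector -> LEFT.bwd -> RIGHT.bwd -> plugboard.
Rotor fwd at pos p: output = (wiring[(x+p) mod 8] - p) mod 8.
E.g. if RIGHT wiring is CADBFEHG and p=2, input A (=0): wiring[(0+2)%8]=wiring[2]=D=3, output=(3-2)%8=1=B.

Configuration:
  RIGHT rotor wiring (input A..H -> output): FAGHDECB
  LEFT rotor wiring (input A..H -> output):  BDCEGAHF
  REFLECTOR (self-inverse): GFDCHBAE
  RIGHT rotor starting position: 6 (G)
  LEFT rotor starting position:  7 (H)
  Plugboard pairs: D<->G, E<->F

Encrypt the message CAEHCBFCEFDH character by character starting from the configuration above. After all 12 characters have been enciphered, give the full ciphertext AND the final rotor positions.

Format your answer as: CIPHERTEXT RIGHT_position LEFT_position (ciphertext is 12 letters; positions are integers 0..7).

Char 1 ('C'): step: R->7, L=7; C->plug->C->R->B->L->C->refl->D->L'->D->R'->H->plug->H
Char 2 ('A'): step: R->0, L->0 (L advanced); A->plug->A->R->F->L->A->refl->G->L'->E->R'->F->plug->E
Char 3 ('E'): step: R->1, L=0; E->plug->F->R->B->L->D->refl->C->L'->C->R'->D->plug->G
Char 4 ('H'): step: R->2, L=0; H->plug->H->R->G->L->H->refl->E->L'->D->R'->G->plug->D
Char 5 ('C'): step: R->3, L=0; C->plug->C->R->B->L->D->refl->C->L'->C->R'->F->plug->E
Char 6 ('B'): step: R->4, L=0; B->plug->B->R->A->L->B->refl->F->L'->H->R'->A->plug->A
Char 7 ('F'): step: R->5, L=0; F->plug->E->R->D->L->E->refl->H->L'->G->R'->H->plug->H
Char 8 ('C'): step: R->6, L=0; C->plug->C->R->H->L->F->refl->B->L'->A->R'->E->plug->F
Char 9 ('E'): step: R->7, L=0; E->plug->F->R->E->L->G->refl->A->L'->F->R'->G->plug->D
Char 10 ('F'): step: R->0, L->1 (L advanced); F->plug->E->R->D->L->F->refl->B->L'->B->R'->H->plug->H
Char 11 ('D'): step: R->1, L=1; D->plug->G->R->A->L->C->refl->D->L'->C->R'->D->plug->G
Char 12 ('H'): step: R->2, L=1; H->plug->H->R->G->L->E->refl->H->L'->E->R'->A->plug->A
Final: ciphertext=HEGDEAHFDHGA, RIGHT=2, LEFT=1

Answer: HEGDEAHFDHGA 2 1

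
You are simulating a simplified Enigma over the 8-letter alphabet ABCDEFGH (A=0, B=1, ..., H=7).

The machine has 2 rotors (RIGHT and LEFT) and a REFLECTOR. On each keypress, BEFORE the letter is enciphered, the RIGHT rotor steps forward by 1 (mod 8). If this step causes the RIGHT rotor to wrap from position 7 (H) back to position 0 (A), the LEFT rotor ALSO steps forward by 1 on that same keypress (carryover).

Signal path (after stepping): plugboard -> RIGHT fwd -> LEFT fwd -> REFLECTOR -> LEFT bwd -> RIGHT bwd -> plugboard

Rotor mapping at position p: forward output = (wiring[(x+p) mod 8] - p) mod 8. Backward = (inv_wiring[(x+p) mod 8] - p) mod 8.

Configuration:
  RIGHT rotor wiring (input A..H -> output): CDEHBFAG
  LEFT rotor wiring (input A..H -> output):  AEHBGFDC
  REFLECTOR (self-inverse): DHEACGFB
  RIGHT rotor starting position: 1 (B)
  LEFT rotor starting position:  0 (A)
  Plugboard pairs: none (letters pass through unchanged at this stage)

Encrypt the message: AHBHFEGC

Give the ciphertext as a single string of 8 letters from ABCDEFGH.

Char 1 ('A'): step: R->2, L=0; A->plug->A->R->C->L->H->refl->B->L'->D->R'->D->plug->D
Char 2 ('H'): step: R->3, L=0; H->plug->H->R->B->L->E->refl->C->L'->H->R'->F->plug->F
Char 3 ('B'): step: R->4, L=0; B->plug->B->R->B->L->E->refl->C->L'->H->R'->F->plug->F
Char 4 ('H'): step: R->5, L=0; H->plug->H->R->E->L->G->refl->F->L'->F->R'->D->plug->D
Char 5 ('F'): step: R->6, L=0; F->plug->F->R->B->L->E->refl->C->L'->H->R'->H->plug->H
Char 6 ('E'): step: R->7, L=0; E->plug->E->R->A->L->A->refl->D->L'->G->R'->G->plug->G
Char 7 ('G'): step: R->0, L->1 (L advanced); G->plug->G->R->A->L->D->refl->A->L'->C->R'->A->plug->A
Char 8 ('C'): step: R->1, L=1; C->plug->C->R->G->L->B->refl->H->L'->H->R'->F->plug->F

Answer: DFFDHGAF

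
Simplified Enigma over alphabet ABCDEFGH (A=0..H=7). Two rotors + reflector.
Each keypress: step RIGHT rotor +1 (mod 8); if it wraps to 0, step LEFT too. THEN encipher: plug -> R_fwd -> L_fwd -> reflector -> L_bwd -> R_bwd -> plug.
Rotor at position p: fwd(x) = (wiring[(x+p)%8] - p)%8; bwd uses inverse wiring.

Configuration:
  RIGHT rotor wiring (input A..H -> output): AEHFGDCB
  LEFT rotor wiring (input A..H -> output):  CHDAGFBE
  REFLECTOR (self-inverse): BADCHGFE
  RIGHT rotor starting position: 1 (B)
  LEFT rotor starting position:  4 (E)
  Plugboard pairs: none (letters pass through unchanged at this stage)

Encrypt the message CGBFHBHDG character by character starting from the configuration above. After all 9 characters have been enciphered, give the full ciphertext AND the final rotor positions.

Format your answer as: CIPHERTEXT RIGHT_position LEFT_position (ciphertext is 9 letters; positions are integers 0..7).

Answer: HBCCGHGAC 2 5

Derivation:
Char 1 ('C'): step: R->2, L=4; C->plug->C->R->E->L->G->refl->F->L'->C->R'->H->plug->H
Char 2 ('G'): step: R->3, L=4; G->plug->G->R->B->L->B->refl->A->L'->D->R'->B->plug->B
Char 3 ('B'): step: R->4, L=4; B->plug->B->R->H->L->E->refl->H->L'->G->R'->C->plug->C
Char 4 ('F'): step: R->5, L=4; F->plug->F->R->C->L->F->refl->G->L'->E->R'->C->plug->C
Char 5 ('H'): step: R->6, L=4; H->plug->H->R->F->L->D->refl->C->L'->A->R'->G->plug->G
Char 6 ('B'): step: R->7, L=4; B->plug->B->R->B->L->B->refl->A->L'->D->R'->H->plug->H
Char 7 ('H'): step: R->0, L->5 (L advanced); H->plug->H->R->B->L->E->refl->H->L'->C->R'->G->plug->G
Char 8 ('D'): step: R->1, L=5; D->plug->D->R->F->L->G->refl->F->L'->D->R'->A->plug->A
Char 9 ('G'): step: R->2, L=5; G->plug->G->R->G->L->D->refl->C->L'->E->R'->C->plug->C
Final: ciphertext=HBCCGHGAC, RIGHT=2, LEFT=5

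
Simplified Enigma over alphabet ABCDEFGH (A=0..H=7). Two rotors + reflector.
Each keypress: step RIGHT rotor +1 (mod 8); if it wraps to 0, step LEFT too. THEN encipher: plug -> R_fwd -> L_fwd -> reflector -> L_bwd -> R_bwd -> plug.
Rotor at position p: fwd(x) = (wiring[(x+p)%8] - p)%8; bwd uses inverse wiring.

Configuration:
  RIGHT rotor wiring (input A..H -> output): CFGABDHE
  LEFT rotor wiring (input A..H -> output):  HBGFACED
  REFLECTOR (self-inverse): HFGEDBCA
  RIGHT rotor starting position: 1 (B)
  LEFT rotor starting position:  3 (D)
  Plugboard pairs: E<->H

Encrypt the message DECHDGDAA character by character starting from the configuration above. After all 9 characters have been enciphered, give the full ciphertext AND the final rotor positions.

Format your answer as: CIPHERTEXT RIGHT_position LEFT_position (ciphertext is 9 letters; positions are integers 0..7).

Answer: EHFAEFEDG 2 4

Derivation:
Char 1 ('D'): step: R->2, L=3; D->plug->D->R->B->L->F->refl->B->L'->D->R'->H->plug->E
Char 2 ('E'): step: R->3, L=3; E->plug->H->R->D->L->B->refl->F->L'->B->R'->E->plug->H
Char 3 ('C'): step: R->4, L=3; C->plug->C->R->D->L->B->refl->F->L'->B->R'->F->plug->F
Char 4 ('H'): step: R->5, L=3; H->plug->E->R->A->L->C->refl->G->L'->G->R'->A->plug->A
Char 5 ('D'): step: R->6, L=3; D->plug->D->R->H->L->D->refl->E->L'->F->R'->H->plug->E
Char 6 ('G'): step: R->7, L=3; G->plug->G->R->E->L->A->refl->H->L'->C->R'->F->plug->F
Char 7 ('D'): step: R->0, L->4 (L advanced); D->plug->D->R->A->L->E->refl->D->L'->E->R'->H->plug->E
Char 8 ('A'): step: R->1, L=4; A->plug->A->R->E->L->D->refl->E->L'->A->R'->D->plug->D
Char 9 ('A'): step: R->2, L=4; A->plug->A->R->E->L->D->refl->E->L'->A->R'->G->plug->G
Final: ciphertext=EHFAEFEDG, RIGHT=2, LEFT=4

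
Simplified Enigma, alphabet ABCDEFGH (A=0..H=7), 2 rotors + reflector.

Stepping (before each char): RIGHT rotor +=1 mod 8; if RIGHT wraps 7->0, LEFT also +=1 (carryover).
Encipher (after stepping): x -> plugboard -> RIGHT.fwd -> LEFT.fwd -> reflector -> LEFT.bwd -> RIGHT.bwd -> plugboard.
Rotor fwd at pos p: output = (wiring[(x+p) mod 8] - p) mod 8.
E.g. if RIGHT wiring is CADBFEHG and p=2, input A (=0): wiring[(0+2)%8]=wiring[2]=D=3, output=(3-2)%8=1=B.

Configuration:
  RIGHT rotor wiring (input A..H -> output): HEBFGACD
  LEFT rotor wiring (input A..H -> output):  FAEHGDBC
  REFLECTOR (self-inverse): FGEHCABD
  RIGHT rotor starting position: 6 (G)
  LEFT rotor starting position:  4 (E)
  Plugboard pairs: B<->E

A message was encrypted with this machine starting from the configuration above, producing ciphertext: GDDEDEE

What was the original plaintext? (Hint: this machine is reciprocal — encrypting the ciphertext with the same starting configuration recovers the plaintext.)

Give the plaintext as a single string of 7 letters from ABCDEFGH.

Char 1 ('G'): step: R->7, L=4; G->plug->G->R->B->L->H->refl->D->L'->H->R'->F->plug->F
Char 2 ('D'): step: R->0, L->5 (L advanced); D->plug->D->R->F->L->H->refl->D->L'->E->R'->B->plug->E
Char 3 ('D'): step: R->1, L=5; D->plug->D->R->F->L->H->refl->D->L'->E->R'->C->plug->C
Char 4 ('E'): step: R->2, L=5; E->plug->B->R->D->L->A->refl->F->L'->C->R'->H->plug->H
Char 5 ('D'): step: R->3, L=5; D->plug->D->R->H->L->B->refl->G->L'->A->R'->E->plug->B
Char 6 ('E'): step: R->4, L=5; E->plug->B->R->E->L->D->refl->H->L'->F->R'->G->plug->G
Char 7 ('E'): step: R->5, L=5; E->plug->B->R->F->L->H->refl->D->L'->E->R'->F->plug->F

Answer: FECHBGF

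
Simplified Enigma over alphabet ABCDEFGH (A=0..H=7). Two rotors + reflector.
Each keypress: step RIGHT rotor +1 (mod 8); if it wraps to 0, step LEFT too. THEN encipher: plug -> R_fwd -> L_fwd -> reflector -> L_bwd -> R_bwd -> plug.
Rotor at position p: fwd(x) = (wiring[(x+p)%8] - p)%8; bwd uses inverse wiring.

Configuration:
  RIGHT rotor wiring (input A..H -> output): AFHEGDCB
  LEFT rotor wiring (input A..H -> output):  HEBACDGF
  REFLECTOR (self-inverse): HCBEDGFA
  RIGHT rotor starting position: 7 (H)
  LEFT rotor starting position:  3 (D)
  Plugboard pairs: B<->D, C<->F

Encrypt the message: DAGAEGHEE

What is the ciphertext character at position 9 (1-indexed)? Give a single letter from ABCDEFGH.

Char 1 ('D'): step: R->0, L->4 (L advanced); D->plug->B->R->F->L->A->refl->H->L'->B->R'->H->plug->H
Char 2 ('A'): step: R->1, L=4; A->plug->A->R->E->L->D->refl->E->L'->H->R'->H->plug->H
Char 3 ('G'): step: R->2, L=4; G->plug->G->R->G->L->F->refl->G->L'->A->R'->E->plug->E
Char 4 ('A'): step: R->3, L=4; A->plug->A->R->B->L->H->refl->A->L'->F->R'->F->plug->C
Char 5 ('E'): step: R->4, L=4; E->plug->E->R->E->L->D->refl->E->L'->H->R'->B->plug->D
Char 6 ('G'): step: R->5, L=4; G->plug->G->R->H->L->E->refl->D->L'->E->R'->C->plug->F
Char 7 ('H'): step: R->6, L=4; H->plug->H->R->F->L->A->refl->H->L'->B->R'->E->plug->E
Char 8 ('E'): step: R->7, L=4; E->plug->E->R->F->L->A->refl->H->L'->B->R'->B->plug->D
Char 9 ('E'): step: R->0, L->5 (L advanced); E->plug->E->R->G->L->D->refl->E->L'->F->R'->B->plug->D

D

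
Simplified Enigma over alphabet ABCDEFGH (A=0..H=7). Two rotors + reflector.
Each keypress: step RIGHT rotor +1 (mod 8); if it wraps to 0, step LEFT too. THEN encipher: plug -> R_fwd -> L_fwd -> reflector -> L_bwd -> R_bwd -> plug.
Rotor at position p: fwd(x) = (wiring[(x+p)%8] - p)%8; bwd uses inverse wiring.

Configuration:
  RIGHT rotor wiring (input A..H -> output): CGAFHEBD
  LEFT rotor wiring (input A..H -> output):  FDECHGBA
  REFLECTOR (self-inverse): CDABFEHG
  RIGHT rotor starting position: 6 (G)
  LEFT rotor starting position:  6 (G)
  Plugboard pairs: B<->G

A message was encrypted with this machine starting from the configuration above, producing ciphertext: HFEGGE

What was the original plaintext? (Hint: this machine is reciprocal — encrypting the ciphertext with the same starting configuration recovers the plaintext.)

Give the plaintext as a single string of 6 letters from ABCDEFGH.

Char 1 ('H'): step: R->7, L=6; H->plug->H->R->C->L->H->refl->G->L'->E->R'->A->plug->A
Char 2 ('F'): step: R->0, L->7 (L advanced); F->plug->F->R->E->L->D->refl->B->L'->A->R'->C->plug->C
Char 3 ('E'): step: R->1, L=7; E->plug->E->R->D->L->F->refl->E->L'->C->R'->G->plug->B
Char 4 ('G'): step: R->2, L=7; G->plug->B->R->D->L->F->refl->E->L'->C->R'->D->plug->D
Char 5 ('G'): step: R->3, L=7; G->plug->B->R->E->L->D->refl->B->L'->A->R'->E->plug->E
Char 6 ('E'): step: R->4, L=7; E->plug->E->R->G->L->H->refl->G->L'->B->R'->H->plug->H

Answer: ACBDEH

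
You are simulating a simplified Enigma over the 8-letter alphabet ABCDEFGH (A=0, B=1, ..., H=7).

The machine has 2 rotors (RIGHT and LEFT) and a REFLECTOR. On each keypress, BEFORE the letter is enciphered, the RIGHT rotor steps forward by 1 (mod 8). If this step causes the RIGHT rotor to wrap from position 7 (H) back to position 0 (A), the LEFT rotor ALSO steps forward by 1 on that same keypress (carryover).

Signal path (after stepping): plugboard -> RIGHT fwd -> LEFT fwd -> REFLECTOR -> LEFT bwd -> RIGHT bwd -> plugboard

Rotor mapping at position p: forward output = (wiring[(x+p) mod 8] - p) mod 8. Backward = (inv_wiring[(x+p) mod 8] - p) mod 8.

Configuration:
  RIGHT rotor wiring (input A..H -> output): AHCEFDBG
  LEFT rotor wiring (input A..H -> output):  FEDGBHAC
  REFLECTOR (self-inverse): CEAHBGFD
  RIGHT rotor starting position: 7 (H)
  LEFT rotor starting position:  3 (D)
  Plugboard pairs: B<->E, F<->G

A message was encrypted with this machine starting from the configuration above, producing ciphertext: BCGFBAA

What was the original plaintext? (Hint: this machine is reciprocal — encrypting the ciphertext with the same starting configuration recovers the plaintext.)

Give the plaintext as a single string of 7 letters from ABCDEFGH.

Answer: EGEEDCE

Derivation:
Char 1 ('B'): step: R->0, L->4 (L advanced); B->plug->E->R->F->L->A->refl->C->L'->H->R'->B->plug->E
Char 2 ('C'): step: R->1, L=4; C->plug->C->R->D->L->G->refl->F->L'->A->R'->F->plug->G
Char 3 ('G'): step: R->2, L=4; G->plug->F->R->E->L->B->refl->E->L'->C->R'->B->plug->E
Char 4 ('F'): step: R->3, L=4; F->plug->G->R->E->L->B->refl->E->L'->C->R'->B->plug->E
Char 5 ('B'): step: R->4, L=4; B->plug->E->R->E->L->B->refl->E->L'->C->R'->D->plug->D
Char 6 ('A'): step: R->5, L=4; A->plug->A->R->G->L->H->refl->D->L'->B->R'->C->plug->C
Char 7 ('A'): step: R->6, L=4; A->plug->A->R->D->L->G->refl->F->L'->A->R'->B->plug->E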